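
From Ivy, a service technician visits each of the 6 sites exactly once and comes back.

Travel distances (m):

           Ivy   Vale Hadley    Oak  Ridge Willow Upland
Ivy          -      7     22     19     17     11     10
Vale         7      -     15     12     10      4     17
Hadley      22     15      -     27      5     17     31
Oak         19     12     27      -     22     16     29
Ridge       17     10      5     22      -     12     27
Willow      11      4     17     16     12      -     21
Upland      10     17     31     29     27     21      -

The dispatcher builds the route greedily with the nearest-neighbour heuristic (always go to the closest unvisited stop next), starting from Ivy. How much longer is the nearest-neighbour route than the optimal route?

1 m longer than the optimal tour.

Ivy: Vale=7, Upland=10, Willow=11, Ridge=17, Oak=19, Hadley=22 ⇒ Vale
Vale: Willow=4, Ridge=10, Oak=12, Hadley=15, Upland=17 ⇒ Willow
Willow: Ridge=12, Oak=16, Hadley=17, Upland=21 ⇒ Ridge
Ridge: Hadley=5, Oak=22, Upland=27 ⇒ Hadley
Hadley: Oak=27, Upland=31 ⇒ Oak
Oak: Upland=29 ⇒ Upland
NN route Ivy → Vale → Willow → Ridge → Hadley → Oak → Upland → Ivy costs 94.
Optimal: Ivy → Vale → Oak → Willow → Ridge → Hadley → Upland → Ivy costs 93 (by enumerating all 360 distinct tours).
Excess = 94 − 93 = 1.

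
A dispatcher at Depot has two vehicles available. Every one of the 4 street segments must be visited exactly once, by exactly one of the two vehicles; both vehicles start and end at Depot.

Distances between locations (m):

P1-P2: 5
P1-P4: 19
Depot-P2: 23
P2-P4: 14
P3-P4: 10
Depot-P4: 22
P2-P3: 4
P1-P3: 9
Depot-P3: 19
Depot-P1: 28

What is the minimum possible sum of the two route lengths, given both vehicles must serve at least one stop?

There are 2^3 − 1 = 7 ways to divide the 4 stops into two non-empty groups. For each, the best each vehicle can do is its own shortest tour through its group:
  {P1} + {P2, P3, P4}: 56 + 59 = 115
  {P2} + {P1, P3, P4}: 46 + 69 = 115
  {P1, P2} + {P3, P4}: 56 + 51 = 107
  {P3} + {P1, P2, P4}: 38 + 69 = 107
  {P1, P3} + {P2, P4}: 56 + 59 = 115
  {P2, P3} + {P1, P4}: 46 + 69 = 115
  … (7 splits in total)
  {P1, P2, P3} + {P4}: 56 + 44 = 100  ← best
Best: vehicle 1 Depot → P1 → P2 → P3 → Depot = 56; vehicle 2 Depot → P4 → Depot = 44; combined 100.

100 m — the smallest possible combined total.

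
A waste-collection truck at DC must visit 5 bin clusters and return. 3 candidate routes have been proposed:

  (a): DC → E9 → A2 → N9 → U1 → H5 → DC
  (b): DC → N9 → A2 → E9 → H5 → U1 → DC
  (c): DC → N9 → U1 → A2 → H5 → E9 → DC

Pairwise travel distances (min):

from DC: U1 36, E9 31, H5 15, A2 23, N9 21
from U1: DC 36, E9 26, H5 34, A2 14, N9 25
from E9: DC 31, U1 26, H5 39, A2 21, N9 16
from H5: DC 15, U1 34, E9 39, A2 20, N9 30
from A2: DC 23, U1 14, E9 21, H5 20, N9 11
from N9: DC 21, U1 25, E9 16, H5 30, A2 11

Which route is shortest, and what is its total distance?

137 min — (a) is the shortest.

(a): 31 + 21 + 11 + 25 + 34 + 15 = 137
(b): 21 + 11 + 21 + 39 + 34 + 36 = 162
(c): 21 + 25 + 14 + 20 + 39 + 31 = 150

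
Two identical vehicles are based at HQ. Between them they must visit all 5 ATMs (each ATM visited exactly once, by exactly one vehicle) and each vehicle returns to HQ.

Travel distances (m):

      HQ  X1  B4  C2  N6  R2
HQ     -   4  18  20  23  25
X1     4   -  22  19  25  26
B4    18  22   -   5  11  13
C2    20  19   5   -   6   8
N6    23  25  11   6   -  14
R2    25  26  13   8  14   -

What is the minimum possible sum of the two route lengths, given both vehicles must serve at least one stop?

Check every non-empty split of the stops between the two vehicles; for each half take its own optimal tour:
  {X1} + {B4, C2, N6, R2}: 8 + 68 = 76
  {B4} + {X1, C2, N6, R2}: 36 + 67 = 103
  {X1, B4} + {C2, N6, R2}: 44 + 62 = 106
  {C2} + {X1, B4, N6, R2}: 40 + 73 = 113
  {X1, C2} + {B4, N6, R2}: 43 + 68 = 111
  {B4, C2} + {X1, N6, R2}: 43 + 67 = 110
  … (15 splits in total)
Best: vehicle 1 HQ → X1 → HQ = 8; vehicle 2 HQ → B4 → C2 → N6 → R2 → HQ = 68; combined 76.

Minimum combined distance: 76 m.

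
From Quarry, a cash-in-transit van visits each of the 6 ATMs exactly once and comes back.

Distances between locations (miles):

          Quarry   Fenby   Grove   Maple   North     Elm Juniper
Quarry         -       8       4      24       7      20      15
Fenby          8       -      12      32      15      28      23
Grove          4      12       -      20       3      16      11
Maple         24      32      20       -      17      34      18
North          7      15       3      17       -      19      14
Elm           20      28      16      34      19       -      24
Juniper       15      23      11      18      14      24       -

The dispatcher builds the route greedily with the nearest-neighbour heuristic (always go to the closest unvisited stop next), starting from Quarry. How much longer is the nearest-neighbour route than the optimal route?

17 miles longer than the optimal tour.

From Quarry: Grove=4, North=7, Fenby=8, Juniper=15, Elm=20, Maple=24 → choose Grove (4).
From Grove: North=3, Juniper=11, Fenby=12, Elm=16, Maple=20 → choose North (3).
From North: Juniper=14, Fenby=15, Maple=17, Elm=19 → choose Juniper (14).
From Juniper: Maple=18, Fenby=23, Elm=24 → choose Maple (18).
From Maple: Fenby=32, Elm=34 → choose Fenby (32).
From Fenby: Elm=28 → choose Elm (28).
NN route Quarry → Grove → North → Juniper → Maple → Fenby → Elm → Quarry costs 119.
Optimal: Quarry → Fenby → Grove → North → Maple → Juniper → Elm → Quarry costs 102 (by enumerating all 360 distinct tours).
Excess = 119 − 102 = 17.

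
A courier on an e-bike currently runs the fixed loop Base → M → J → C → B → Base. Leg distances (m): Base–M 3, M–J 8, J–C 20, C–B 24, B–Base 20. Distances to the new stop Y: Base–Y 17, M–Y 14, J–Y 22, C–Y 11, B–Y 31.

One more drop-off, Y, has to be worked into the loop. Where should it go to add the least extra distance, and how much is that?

Insertion cost between consecutive stops i–j is d(i,Y) + d(Y,j) − d(i,j):
  between Base and M: 17 + 14 − 3 = 28
  between M and J: 14 + 22 − 8 = 28
  between J and C: 22 + 11 − 20 = 13
  between C and B: 11 + 31 − 24 = 18
  between B and Base: 31 + 17 − 20 = 28
Cheapest insertion is between J and C, adding 13.
New total = 75 + 13 = 88.

Minimum extra distance: 13 m, inserting Y between J and C.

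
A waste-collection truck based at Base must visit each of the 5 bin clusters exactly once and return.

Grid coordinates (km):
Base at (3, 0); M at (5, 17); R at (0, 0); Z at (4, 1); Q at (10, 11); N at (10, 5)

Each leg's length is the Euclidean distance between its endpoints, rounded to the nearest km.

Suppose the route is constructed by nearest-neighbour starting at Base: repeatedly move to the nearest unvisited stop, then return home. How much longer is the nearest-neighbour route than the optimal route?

Base: Z=1, R=3, N=9, Q=13, M=17 ⇒ Z
Z: R=4, N=7, Q=12, M=16 ⇒ R
R: N=11, Q=15, M=18 ⇒ N
N: Q=6, M=13 ⇒ Q
Q: M=8 ⇒ M
NN route Base → Z → R → N → Q → M → Base costs 47.
Optimal: Base → R → M → Q → N → Z → Base costs 43 (by enumerating all 60 distinct tours).
Excess = 47 − 43 = 4.

Excess over optimum: 4 km.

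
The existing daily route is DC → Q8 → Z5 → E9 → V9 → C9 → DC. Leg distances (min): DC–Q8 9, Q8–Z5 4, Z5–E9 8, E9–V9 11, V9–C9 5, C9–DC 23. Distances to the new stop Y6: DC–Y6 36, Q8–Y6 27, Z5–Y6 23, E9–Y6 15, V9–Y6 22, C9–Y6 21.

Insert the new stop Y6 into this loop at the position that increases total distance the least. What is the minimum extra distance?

Minimum extra distance: 26 min, inserting Y6 between E9 and V9.

Insertion cost between consecutive stops i–j is d(i,Y6) + d(Y6,j) − d(i,j):
  between DC and Q8: 36 + 27 − 9 = 54
  between Q8 and Z5: 27 + 23 − 4 = 46
  between Z5 and E9: 23 + 15 − 8 = 30
  between E9 and V9: 15 + 22 − 11 = 26
  between V9 and C9: 22 + 21 − 5 = 38
  between C9 and DC: 21 + 36 − 23 = 34
Cheapest insertion is between E9 and V9, adding 26.
New total = 60 + 26 = 86.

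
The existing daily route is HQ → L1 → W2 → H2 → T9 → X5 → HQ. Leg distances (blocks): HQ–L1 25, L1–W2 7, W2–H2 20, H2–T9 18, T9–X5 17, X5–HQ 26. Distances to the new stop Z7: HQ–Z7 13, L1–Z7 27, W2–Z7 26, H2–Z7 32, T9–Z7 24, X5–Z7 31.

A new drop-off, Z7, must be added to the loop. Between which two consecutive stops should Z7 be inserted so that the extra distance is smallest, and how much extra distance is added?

Insertion cost between consecutive stops i–j is d(i,Z7) + d(Z7,j) − d(i,j):
  between HQ and L1: 13 + 27 − 25 = 15
  between L1 and W2: 27 + 26 − 7 = 46
  between W2 and H2: 26 + 32 − 20 = 38
  between H2 and T9: 32 + 24 − 18 = 38
  between T9 and X5: 24 + 31 − 17 = 38
  between X5 and HQ: 31 + 13 − 26 = 18
Cheapest insertion is between HQ and L1, adding 15.
New total = 113 + 15 = 128.

+15 blocks — insert Z7 between HQ and L1.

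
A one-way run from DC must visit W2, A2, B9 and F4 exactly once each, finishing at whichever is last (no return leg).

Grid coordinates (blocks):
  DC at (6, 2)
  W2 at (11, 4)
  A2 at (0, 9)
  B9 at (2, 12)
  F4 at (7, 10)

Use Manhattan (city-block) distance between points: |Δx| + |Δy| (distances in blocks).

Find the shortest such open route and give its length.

There are 4! = 24 possible orderings.
DC→W2→A2→B9→F4: 7+16+5+7 = 35
DC→W2→A2→F4→B9: 7+16+8+7 = 38
DC→W2→B9→A2→F4: 7+17+5+8 = 37
DC→W2→B9→F4→A2: 7+17+7+8 = 39
DC→W2→F4→A2→B9: 7+10+8+5 = 30
DC→W2→F4→B9→A2: 7+10+7+5 = 29
DC→A2→W2→B9→F4: 13+16+17+7 = 53
DC→A2→W2→F4→B9: 13+16+10+7 = 46
DC→A2→B9→W2→F4: 13+5+17+10 = 45
DC→A2→B9→F4→W2: 13+5+7+10 = 35
DC→A2→F4→W2→B9: 13+8+10+17 = 48
DC→A2→F4→B9→W2: 13+8+7+17 = 45
DC→B9→W2→A2→F4: 14+17+16+8 = 55
DC→B9→W2→F4→A2: 14+17+10+8 = 49
… (10 more)
The minimum is 29.
One shortest path: DC → W2 → F4 → B9 → A2.

Minimum one-way distance = 29 blocks.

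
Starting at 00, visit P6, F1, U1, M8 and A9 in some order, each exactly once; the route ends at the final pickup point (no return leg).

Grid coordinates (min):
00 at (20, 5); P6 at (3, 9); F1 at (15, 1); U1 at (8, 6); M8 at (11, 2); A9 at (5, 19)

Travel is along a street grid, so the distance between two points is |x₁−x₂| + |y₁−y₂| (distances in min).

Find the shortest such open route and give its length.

There are 5! = 120 possible orderings.
00→P6→F1→U1→M8→A9: 21+20+12+7+23 = 83
00→P6→F1→U1→A9→M8: 21+20+12+16+23 = 92
00→P6→F1→M8→U1→A9: 21+20+5+7+16 = 69
00→P6→F1→M8→A9→U1: 21+20+5+23+16 = 85
00→P6→F1→A9→U1→M8: 21+20+28+16+7 = 92
00→P6→F1→A9→M8→U1: 21+20+28+23+7 = 99
00→P6→U1→F1→M8→A9: 21+8+12+5+23 = 69
00→P6→U1→F1→A9→M8: 21+8+12+28+23 = 92
00→P6→U1→M8→F1→A9: 21+8+7+5+28 = 69
00→P6→U1→M8→A9→F1: 21+8+7+23+28 = 87
00→P6→U1→A9→F1→M8: 21+8+16+28+5 = 78
00→P6→U1→A9→M8→F1: 21+8+16+23+5 = 73
00→P6→M8→F1→U1→A9: 21+15+5+12+16 = 69
00→P6→M8→F1→A9→U1: 21+15+5+28+16 = 85
… (106 more)
00→F1→M8→U1→P6→A9: 9+5+7+8+12 = 41  ← best
The minimum is 41.
One shortest path: 00 → F1 → M8 → U1 → P6 → A9.

Minimum one-way distance = 41 min.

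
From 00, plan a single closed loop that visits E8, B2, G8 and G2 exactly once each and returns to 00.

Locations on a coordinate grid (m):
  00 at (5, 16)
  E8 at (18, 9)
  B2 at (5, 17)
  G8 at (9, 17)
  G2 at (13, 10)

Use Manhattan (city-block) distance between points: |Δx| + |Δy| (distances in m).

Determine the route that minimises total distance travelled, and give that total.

00 - E8 - B2 - G8 - G2 - 00: 20+21+4+11+14 = 70
00 - E8 - B2 - G2 - G8 - 00: 20+21+15+11+5 = 72
00 - E8 - G8 - B2 - G2 - 00: 20+17+4+15+14 = 70
00 - E8 - G8 - G2 - B2 - 00: 20+17+11+15+1 = 64
00 - E8 - G2 - B2 - G8 - 00: 20+6+15+4+5 = 50
00 - E8 - G2 - G8 - B2 - 00: 20+6+11+4+1 = 42
00 - B2 - E8 - G8 - G2 - 00: 1+21+17+11+14 = 64
00 - B2 - E8 - G2 - G8 - 00: 1+21+6+11+5 = 44
00 - B2 - G8 - E8 - G2 - 00: 1+4+17+6+14 = 42
00 - B2 - G2 - E8 - G8 - 00: 1+15+6+17+5 = 44
00 - G8 - E8 - B2 - G2 - 00: 5+17+21+15+14 = 72
00 - G8 - B2 - E8 - G2 - 00: 5+4+21+6+14 = 50
The minimum is 42.
One optimal route: 00 → E8 → G2 → G8 → B2 → 00 (or its reverse).

Minimum total distance: 42 m.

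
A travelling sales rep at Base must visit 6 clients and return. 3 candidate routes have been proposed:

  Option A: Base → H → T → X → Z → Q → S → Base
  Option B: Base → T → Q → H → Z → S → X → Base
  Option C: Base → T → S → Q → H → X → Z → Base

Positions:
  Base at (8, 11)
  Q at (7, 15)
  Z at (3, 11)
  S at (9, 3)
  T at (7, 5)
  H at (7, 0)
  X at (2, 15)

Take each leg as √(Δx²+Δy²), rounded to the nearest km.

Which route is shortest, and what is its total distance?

57 km — Option A is the shortest.

Option A: 11 + 5 + 11 + 4 + 6 + 12 + 8 = 57
Option B: 6 + 10 + 15 + 12 + 10 + 14 + 7 = 74
Option C: 6 + 3 + 12 + 15 + 16 + 4 + 5 = 61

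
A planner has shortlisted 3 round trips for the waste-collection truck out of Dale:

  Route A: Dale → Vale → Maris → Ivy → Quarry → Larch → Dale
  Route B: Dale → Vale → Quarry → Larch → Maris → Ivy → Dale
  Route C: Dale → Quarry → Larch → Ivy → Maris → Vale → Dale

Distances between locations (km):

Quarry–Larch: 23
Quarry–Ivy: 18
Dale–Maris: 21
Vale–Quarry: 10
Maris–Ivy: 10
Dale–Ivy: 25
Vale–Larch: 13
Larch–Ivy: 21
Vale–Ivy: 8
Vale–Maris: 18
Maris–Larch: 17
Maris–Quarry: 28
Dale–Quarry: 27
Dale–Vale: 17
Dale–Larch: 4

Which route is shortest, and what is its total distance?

90 km — Route A is the shortest.

Route A: 17 + 18 + 10 + 18 + 23 + 4 = 90
Route B: 17 + 10 + 23 + 17 + 10 + 25 = 102
Route C: 27 + 23 + 21 + 10 + 18 + 17 = 116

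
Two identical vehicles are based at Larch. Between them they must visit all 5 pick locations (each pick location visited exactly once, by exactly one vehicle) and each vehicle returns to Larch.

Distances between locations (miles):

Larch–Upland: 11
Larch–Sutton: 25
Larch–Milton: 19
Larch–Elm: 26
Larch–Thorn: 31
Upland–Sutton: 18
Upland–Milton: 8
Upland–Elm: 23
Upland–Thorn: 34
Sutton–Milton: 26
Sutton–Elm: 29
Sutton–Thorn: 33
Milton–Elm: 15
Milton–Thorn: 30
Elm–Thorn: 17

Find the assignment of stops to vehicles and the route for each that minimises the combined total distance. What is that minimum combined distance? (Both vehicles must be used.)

Try each way of splitting the stops between the two vehicles (each non-empty) and, for each split, find the best tour for each vehicle:
  {Upland} + {Sutton, Milton, Elm, Thorn}: 22 + 109 = 131
  {Sutton} + {Upland, Milton, Elm, Thorn}: 50 + 82 = 132
  {Upland, Sutton} + {Milton, Elm, Thorn}: 54 + 82 = 136
  {Milton} + {Upland, Sutton, Elm, Thorn}: 38 + 105 = 143
  {Upland, Milton} + {Sutton, Elm, Thorn}: 38 + 101 = 139
  {Sutton, Milton} + {Upland, Elm, Thorn}: 70 + 82 = 152
  … (15 splits in total)
Best: vehicle 1 Larch → Upland → Larch = 22; vehicle 2 Larch → Sutton → Thorn → Elm → Milton → Larch = 109; combined 131.

131 miles — the smallest possible combined total.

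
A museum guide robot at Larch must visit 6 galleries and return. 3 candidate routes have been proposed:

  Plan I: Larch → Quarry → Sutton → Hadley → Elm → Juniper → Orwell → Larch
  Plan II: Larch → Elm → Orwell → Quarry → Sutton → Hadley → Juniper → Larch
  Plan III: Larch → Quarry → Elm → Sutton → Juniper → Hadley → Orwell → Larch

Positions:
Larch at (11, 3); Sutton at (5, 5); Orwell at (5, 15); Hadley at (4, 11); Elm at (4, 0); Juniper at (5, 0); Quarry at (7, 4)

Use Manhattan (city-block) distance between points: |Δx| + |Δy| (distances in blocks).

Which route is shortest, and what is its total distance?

Plan I: 5 + 3 + 7 + 11 + 1 + 15 + 18 = 60
Plan II: 10 + 16 + 13 + 3 + 7 + 12 + 9 = 70
Plan III: 5 + 7 + 6 + 5 + 12 + 5 + 18 = 58

Shortest is Plan III, total 58 blocks.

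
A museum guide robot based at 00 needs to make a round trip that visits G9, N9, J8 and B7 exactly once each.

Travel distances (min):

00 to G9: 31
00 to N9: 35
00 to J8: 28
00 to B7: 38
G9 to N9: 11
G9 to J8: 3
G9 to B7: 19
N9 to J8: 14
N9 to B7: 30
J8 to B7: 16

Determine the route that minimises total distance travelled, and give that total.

00 - G9 - N9 - J8 - B7 - 00: 31+11+14+16+38 = 110
00 - G9 - N9 - B7 - J8 - 00: 31+11+30+16+28 = 116
00 - G9 - J8 - N9 - B7 - 00: 31+3+14+30+38 = 116
00 - G9 - J8 - B7 - N9 - 00: 31+3+16+30+35 = 115
00 - G9 - B7 - N9 - J8 - 00: 31+19+30+14+28 = 122
00 - G9 - B7 - J8 - N9 - 00: 31+19+16+14+35 = 115
00 - N9 - G9 - J8 - B7 - 00: 35+11+3+16+38 = 103
00 - N9 - G9 - B7 - J8 - 00: 35+11+19+16+28 = 109
00 - N9 - J8 - G9 - B7 - 00: 35+14+3+19+38 = 109
00 - N9 - B7 - G9 - J8 - 00: 35+30+19+3+28 = 115
00 - J8 - G9 - N9 - B7 - 00: 28+3+11+30+38 = 110
00 - J8 - N9 - G9 - B7 - 00: 28+14+11+19+38 = 110
The minimum is 103.
One optimal route: 00 → N9 → G9 → J8 → B7 → 00 (or its reverse).

103 min — the shortest possible round trip.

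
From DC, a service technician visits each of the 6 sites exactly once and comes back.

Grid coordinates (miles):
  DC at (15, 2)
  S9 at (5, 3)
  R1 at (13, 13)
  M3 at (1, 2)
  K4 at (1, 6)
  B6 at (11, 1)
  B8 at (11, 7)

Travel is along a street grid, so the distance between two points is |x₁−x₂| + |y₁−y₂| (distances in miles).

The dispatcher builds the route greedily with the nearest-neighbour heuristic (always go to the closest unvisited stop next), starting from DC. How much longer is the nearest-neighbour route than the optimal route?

Excess over optimum: 10 miles.

From DC: B6=5, B8=9, S9=11, R1=13, M3=14, K4=18 → choose B6 (5).
From B6: B8=6, S9=8, M3=11, R1=14, K4=15 → choose B8 (6).
From B8: R1=8, S9=10, K4=11, M3=15 → choose R1 (8).
From R1: S9=18, K4=19, M3=23 → choose S9 (18).
From S9: M3=5, K4=7 → choose M3 (5).
From M3: K4=4 → choose K4 (4).
NN route DC → B6 → B8 → R1 → S9 → M3 → K4 → DC costs 64.
Optimal: DC → R1 → B8 → K4 → M3 → S9 → B6 → DC costs 54 (by enumerating all 360 distinct tours).
Excess = 64 − 54 = 10.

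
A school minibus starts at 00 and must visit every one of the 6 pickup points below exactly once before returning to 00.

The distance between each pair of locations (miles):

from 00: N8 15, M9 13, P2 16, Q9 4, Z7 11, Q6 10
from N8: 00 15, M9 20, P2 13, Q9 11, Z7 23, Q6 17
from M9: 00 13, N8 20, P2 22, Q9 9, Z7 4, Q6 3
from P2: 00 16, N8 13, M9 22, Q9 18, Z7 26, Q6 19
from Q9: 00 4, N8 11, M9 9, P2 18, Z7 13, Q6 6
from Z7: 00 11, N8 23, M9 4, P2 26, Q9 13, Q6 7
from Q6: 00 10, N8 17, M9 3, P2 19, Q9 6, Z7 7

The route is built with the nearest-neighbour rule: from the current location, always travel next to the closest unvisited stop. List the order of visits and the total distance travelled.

Total distance 69 miles via the nearest-neighbour route 00 → Q9 → Q6 → M9 → Z7 → N8 → P2 → 00.

00 → [Q9:4 / Q6:10 / Z7:11 / M9:13 / N8:15 / P2:16] → Q9 (4)
Q9 → [Q6:6 / M9:9 / N8:11 / Z7:13 / P2:18] → Q6 (6)
Q6 → [M9:3 / Z7:7 / N8:17 / P2:19] → M9 (3)
M9 → [Z7:4 / N8:20 / P2:22] → Z7 (4)
Z7 → [N8:23 / P2:26] → N8 (23)
N8 → [P2:13] → P2 (13)
Return P2→00: 16.
Total = 4 + 6 + 3 + 4 + 23 + 13 + 16 = 69.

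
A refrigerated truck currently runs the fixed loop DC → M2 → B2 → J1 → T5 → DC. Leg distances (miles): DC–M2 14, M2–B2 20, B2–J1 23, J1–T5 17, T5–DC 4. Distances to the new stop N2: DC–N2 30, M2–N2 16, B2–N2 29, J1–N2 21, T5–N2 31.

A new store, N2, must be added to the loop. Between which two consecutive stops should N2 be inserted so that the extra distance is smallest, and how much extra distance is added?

Adding 25 miles by placing N2 on the M2–B2 leg.

Insertion cost between consecutive stops i–j is d(i,N2) + d(N2,j) − d(i,j):
  between DC and M2: 30 + 16 − 14 = 32
  between M2 and B2: 16 + 29 − 20 = 25
  between B2 and J1: 29 + 21 − 23 = 27
  between J1 and T5: 21 + 31 − 17 = 35
  between T5 and DC: 31 + 30 − 4 = 57
Cheapest insertion is between M2 and B2, adding 25.
New total = 78 + 25 = 103.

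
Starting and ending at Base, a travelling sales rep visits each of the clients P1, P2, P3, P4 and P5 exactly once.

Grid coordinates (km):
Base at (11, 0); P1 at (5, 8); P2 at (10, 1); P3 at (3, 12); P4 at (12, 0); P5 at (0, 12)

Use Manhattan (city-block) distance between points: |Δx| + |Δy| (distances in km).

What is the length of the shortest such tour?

Shortest round trip = 48 km.

Base - P1 - P2 - P3 - P4 - P5 - Base: 14+12+18+21+24+23 = 112
Base - P1 - P2 - P3 - P5 - P4 - Base: 14+12+18+3+24+1 = 72
Base - P1 - P2 - P4 - P3 - P5 - Base: 14+12+3+21+3+23 = 76
Base - P1 - P2 - P4 - P5 - P3 - Base: 14+12+3+24+3+20 = 76
Base - P1 - P2 - P5 - P3 - P4 - Base: 14+12+21+3+21+1 = 72
Base - P1 - P2 - P5 - P4 - P3 - Base: 14+12+21+24+21+20 = 112
Base - P1 - P3 - P2 - P4 - P5 - Base: 14+6+18+3+24+23 = 88
Base - P1 - P3 - P2 - P5 - P4 - Base: 14+6+18+21+24+1 = 84
Base - P1 - P3 - P4 - P2 - P5 - Base: 14+6+21+3+21+23 = 88
Base - P1 - P3 - P4 - P5 - P2 - Base: 14+6+21+24+21+2 = 88
Base - P1 - P3 - P5 - P2 - P4 - Base: 14+6+3+21+3+1 = 48
Base - P1 - P3 - P5 - P4 - P2 - Base: 14+6+3+24+3+2 = 52
Base - P1 - P4 - P2 - P3 - P5 - Base: 14+15+3+18+3+23 = 76
Base - P1 - P4 - P2 - P5 - P3 - Base: 14+15+3+21+3+20 = 76
… (46 more)
The minimum is 48.
One optimal route: Base → P1 → P3 → P5 → P2 → P4 → Base (or its reverse).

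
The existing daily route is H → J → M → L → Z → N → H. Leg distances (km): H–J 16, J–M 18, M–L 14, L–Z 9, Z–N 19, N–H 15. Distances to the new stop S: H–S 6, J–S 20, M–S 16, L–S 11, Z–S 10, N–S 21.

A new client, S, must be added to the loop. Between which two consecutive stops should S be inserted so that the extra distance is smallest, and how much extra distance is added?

Insertion cost between consecutive stops i–j is d(i,S) + d(S,j) − d(i,j):
  between H and J: 6 + 20 − 16 = 10
  between J and M: 20 + 16 − 18 = 18
  between M and L: 16 + 11 − 14 = 13
  between L and Z: 11 + 10 − 9 = 12
  between Z and N: 10 + 21 − 19 = 12
  between N and H: 21 + 6 − 15 = 12
Cheapest insertion is between H and J, adding 10.
New total = 91 + 10 = 101.

+10 km — insert S between H and J.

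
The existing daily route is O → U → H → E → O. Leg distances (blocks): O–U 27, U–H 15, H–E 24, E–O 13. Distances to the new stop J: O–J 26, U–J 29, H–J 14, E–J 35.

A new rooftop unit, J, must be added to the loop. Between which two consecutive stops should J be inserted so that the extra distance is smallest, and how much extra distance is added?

Insertion cost between consecutive stops i–j is d(i,J) + d(J,j) − d(i,j):
  between O and U: 26 + 29 − 27 = 28
  between U and H: 29 + 14 − 15 = 28
  between H and E: 14 + 35 − 24 = 25
  between E and O: 35 + 26 − 13 = 48
Cheapest insertion is between H and E, adding 25.
New total = 79 + 25 = 104.

+25 blocks — insert J between H and E.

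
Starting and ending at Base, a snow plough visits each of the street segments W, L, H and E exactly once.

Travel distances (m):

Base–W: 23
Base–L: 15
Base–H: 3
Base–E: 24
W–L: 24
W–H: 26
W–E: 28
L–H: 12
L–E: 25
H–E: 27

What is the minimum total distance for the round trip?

Shortest round trip = 91 m.

With 4 stops there are 4!/2 = 12 distinct round trips (a route and its reverse cost the same).
Base-W-L-H-E-Base: 23+24+12+27+24 = 110
Base-W-L-E-H-Base: 23+24+25+27+3 = 102
Base-W-H-L-E-Base: 23+26+12+25+24 = 110
Base-W-H-E-L-Base: 23+26+27+25+15 = 116
Base-W-E-L-H-Base: 23+28+25+12+3 = 91
Base-W-E-H-L-Base: 23+28+27+12+15 = 105
Base-L-W-H-E-Base: 15+24+26+27+24 = 116
Base-L-W-E-H-Base: 15+24+28+27+3 = 97
Base-L-H-W-E-Base: 15+12+26+28+24 = 105
Base-L-E-W-H-Base: 15+25+28+26+3 = 97
Base-H-W-L-E-Base: 3+26+24+25+24 = 102
Base-H-L-W-E-Base: 3+12+24+28+24 = 91
The minimum is 91.
One optimal route: Base → W → E → L → H → Base (or its reverse).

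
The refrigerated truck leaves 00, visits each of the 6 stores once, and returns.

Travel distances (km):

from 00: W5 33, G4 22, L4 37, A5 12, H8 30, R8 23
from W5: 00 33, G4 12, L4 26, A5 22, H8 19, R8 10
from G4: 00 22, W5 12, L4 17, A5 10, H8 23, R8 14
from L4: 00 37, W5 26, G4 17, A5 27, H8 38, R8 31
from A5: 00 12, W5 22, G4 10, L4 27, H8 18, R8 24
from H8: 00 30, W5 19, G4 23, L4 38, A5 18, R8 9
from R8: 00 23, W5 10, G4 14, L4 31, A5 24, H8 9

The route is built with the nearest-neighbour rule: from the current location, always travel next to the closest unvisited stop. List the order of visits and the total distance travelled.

Nearest-neighbour total = 128 km; route 00 → A5 → G4 → W5 → R8 → H8 → L4 → 00.

At 00 the remaining stops are A5 12, G4 22, R8 23, H8 30, W5 33, L4 37; go to A5.
At A5 the remaining stops are G4 10, H8 18, W5 22, R8 24, L4 27; go to G4.
At G4 the remaining stops are W5 12, R8 14, L4 17, H8 23; go to W5.
At W5 the remaining stops are R8 10, H8 19, L4 26; go to R8.
At R8 the remaining stops are H8 9, L4 31; go to H8.
At H8 the remaining stops are L4 38; go to L4.
Return L4→00: 37.
Total = 12 + 10 + 12 + 10 + 9 + 38 + 37 = 128.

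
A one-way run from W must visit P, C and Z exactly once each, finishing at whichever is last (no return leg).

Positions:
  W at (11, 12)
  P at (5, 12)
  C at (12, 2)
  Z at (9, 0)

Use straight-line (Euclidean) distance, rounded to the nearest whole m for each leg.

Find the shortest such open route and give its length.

There are 3! = 6 possible orderings.
W - P - C - Z: 6+12+4 = 22
W - P - Z - C: 6+13+4 = 23
W - C - P - Z: 10+12+13 = 35
W - C - Z - P: 10+4+13 = 27
W - Z - P - C: 12+13+12 = 37
W - Z - C - P: 12+4+12 = 28
The minimum is 22.
One shortest path: W → P → C → Z.

Minimum one-way distance = 22 m.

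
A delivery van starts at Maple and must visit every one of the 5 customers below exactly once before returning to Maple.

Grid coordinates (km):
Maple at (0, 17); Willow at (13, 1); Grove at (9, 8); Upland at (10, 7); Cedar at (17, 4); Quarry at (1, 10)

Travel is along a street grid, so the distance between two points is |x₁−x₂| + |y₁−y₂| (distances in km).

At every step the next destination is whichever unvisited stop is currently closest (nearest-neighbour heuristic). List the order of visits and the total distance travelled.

Nearest-neighbour total = 66 km; route Maple → Quarry → Grove → Upland → Willow → Cedar → Maple.

From Maple: distances to unvisited — Quarry=8, Grove=18, Upland=20, Willow=29, Cedar=30. Nearest is Quarry (8).
From Quarry: distances to unvisited — Grove=10, Upland=12, Willow=21, Cedar=22. Nearest is Grove (10).
From Grove: distances to unvisited — Upland=2, Willow=11, Cedar=12. Nearest is Upland (2).
From Upland: distances to unvisited — Willow=9, Cedar=10. Nearest is Willow (9).
From Willow: distances to unvisited — Cedar=7. Nearest is Cedar (7).
Return Cedar→Maple: 30.
Total = 8 + 10 + 2 + 9 + 7 + 30 = 66.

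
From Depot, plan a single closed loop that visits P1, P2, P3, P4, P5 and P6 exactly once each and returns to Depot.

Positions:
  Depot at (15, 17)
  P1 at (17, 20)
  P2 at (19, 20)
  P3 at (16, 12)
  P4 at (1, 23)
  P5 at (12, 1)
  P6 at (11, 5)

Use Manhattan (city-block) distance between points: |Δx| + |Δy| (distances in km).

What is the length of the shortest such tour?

Shortest round trip = 82 km.

There are 360 distinct closed tours to check (reversals are equivalent).
Depot→P1→P2→P3→P4→P5→P6→Depot: 5+2+11+26+33+5+16 = 98
Depot→P1→P2→P3→P4→P6→P5→Depot: 5+2+11+26+28+5+19 = 96
Depot→P1→P2→P3→P5→P4→P6→Depot: 5+2+11+15+33+28+16 = 110
Depot→P1→P2→P3→P5→P6→P4→Depot: 5+2+11+15+5+28+20 = 86
Depot→P1→P2→P3→P6→P4→P5→Depot: 5+2+11+12+28+33+19 = 110
Depot→P1→P2→P3→P6→P5→P4→Depot: 5+2+11+12+5+33+20 = 88
Depot→P1→P2→P4→P3→P5→P6→Depot: 5+2+21+26+15+5+16 = 90
Depot→P1→P2→P4→P3→P6→P5→Depot: 5+2+21+26+12+5+19 = 90
… (352 more)
Depot→P1→P2→P4→P6→P5→P3→Depot: 5+2+21+28+5+15+6 = 82  ← best
The minimum is 82.
One optimal route: Depot → P1 → P2 → P4 → P6 → P5 → P3 → Depot (or its reverse).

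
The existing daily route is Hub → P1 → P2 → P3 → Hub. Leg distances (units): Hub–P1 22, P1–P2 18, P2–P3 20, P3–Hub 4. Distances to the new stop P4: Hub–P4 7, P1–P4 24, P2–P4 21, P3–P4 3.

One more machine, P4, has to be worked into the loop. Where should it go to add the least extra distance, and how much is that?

+4 — insert P4 between P2 and P3.

Insertion cost between consecutive stops i–j is d(i,P4) + d(P4,j) − d(i,j):
  between Hub and P1: 7 + 24 − 22 = 9
  between P1 and P2: 24 + 21 − 18 = 27
  between P2 and P3: 21 + 3 − 20 = 4
  between P3 and Hub: 3 + 7 − 4 = 6
Cheapest insertion is between P2 and P3, adding 4.
New total = 64 + 4 = 68.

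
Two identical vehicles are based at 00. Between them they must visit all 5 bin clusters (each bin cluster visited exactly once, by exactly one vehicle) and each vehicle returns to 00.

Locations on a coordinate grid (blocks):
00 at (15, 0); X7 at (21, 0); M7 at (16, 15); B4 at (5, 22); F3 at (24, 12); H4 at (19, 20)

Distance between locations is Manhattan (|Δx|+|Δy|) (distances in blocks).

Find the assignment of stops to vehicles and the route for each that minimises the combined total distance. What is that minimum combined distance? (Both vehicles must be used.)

96 blocks — the smallest possible combined total.

There are 2^4 − 1 = 15 ways to divide the 5 stops into two non-empty groups. For each, the best each vehicle can do is its own shortest tour through its group:
  {X7} + {M7, B4, F3, H4}: 12 + 84 = 96
  {M7} + {X7, B4, F3, H4}: 32 + 82 = 114
  {X7, M7} + {B4, F3, H4}: 42 + 82 = 124
  {B4} + {X7, M7, F3, H4}: 64 + 58 = 122
  {X7, B4} + {M7, F3, H4}: 76 + 58 = 134
  {M7, B4} + {X7, F3, H4}: 66 + 58 = 124
  … (15 splits in total)
Best: vehicle 1 00 → X7 → 00 = 12; vehicle 2 00 → M7 → B4 → H4 → F3 → 00 = 84; combined 96.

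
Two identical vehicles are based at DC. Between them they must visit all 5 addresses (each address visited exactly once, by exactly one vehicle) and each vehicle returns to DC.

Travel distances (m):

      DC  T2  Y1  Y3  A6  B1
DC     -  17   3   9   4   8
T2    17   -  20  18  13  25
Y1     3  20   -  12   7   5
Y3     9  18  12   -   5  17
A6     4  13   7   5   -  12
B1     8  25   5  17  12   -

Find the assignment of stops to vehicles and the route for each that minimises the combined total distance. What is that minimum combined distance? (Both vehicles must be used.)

60 m — the smallest possible combined total.

Check every non-empty split of the stops between the two vehicles; for each half take its own optimal tour:
  {T2} + {Y1, Y3, A6, B1}: 34 + 34 = 68
  {Y1} + {T2, Y3, A6, B1}: 6 + 60 = 66
  {T2, Y1} + {Y3, A6, B1}: 40 + 34 = 74
  {Y3} + {T2, Y1, A6, B1}: 18 + 50 = 68
  {T2, Y3} + {Y1, A6, B1}: 44 + 24 = 68
  {Y1, Y3} + {T2, A6, B1}: 24 + 50 = 74
  … (15 splits in total)
  {T2, Y3, A6} + {Y1, B1}: 44 + 16 = 60  ← best
Best: vehicle 1 DC → T2 → Y3 → A6 → DC = 44; vehicle 2 DC → Y1 → B1 → DC = 16; combined 60.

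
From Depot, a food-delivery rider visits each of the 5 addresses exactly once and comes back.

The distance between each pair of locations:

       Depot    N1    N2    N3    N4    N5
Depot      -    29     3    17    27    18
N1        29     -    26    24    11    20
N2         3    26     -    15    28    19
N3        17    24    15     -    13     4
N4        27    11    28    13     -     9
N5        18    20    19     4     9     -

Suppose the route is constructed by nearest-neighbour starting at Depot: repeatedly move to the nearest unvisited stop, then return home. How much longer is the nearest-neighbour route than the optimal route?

From Depot: N2=3, N3=17, N5=18, N4=27, N1=29 → choose N2 (3).
From N2: N3=15, N5=19, N1=26, N4=28 → choose N3 (15).
From N3: N5=4, N4=13, N1=24 → choose N5 (4).
From N5: N4=9, N1=20 → choose N4 (9).
From N4: N1=11 → choose N1 (11).
NN route Depot → N2 → N3 → N5 → N4 → N1 → Depot costs 71.
Optimal: Depot → N2 → N1 → N4 → N5 → N3 → Depot costs 70 (by enumerating all 60 distinct tours).
Excess = 71 − 70 = 1.

Excess over optimum: 1.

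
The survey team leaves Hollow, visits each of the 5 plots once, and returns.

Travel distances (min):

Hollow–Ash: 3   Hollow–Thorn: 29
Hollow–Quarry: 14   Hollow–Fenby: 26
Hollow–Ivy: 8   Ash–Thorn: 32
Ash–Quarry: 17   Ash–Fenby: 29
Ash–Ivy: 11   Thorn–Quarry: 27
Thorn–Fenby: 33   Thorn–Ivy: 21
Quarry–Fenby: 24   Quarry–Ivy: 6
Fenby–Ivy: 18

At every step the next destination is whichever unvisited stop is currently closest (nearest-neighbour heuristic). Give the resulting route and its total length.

Hollow → [Ash:3 / Ivy:8 / Quarry:14 / Fenby:26 / Thorn:29] → Ash (3)
Ash → [Ivy:11 / Quarry:17 / Fenby:29 / Thorn:32] → Ivy (11)
Ivy → [Quarry:6 / Fenby:18 / Thorn:21] → Quarry (6)
Quarry → [Fenby:24 / Thorn:27] → Fenby (24)
Fenby → [Thorn:33] → Thorn (33)
Return Thorn→Hollow: 29.
Total = 3 + 11 + 6 + 24 + 33 + 29 = 106.

Total distance 106 min via the nearest-neighbour route Hollow → Ash → Ivy → Quarry → Fenby → Thorn → Hollow.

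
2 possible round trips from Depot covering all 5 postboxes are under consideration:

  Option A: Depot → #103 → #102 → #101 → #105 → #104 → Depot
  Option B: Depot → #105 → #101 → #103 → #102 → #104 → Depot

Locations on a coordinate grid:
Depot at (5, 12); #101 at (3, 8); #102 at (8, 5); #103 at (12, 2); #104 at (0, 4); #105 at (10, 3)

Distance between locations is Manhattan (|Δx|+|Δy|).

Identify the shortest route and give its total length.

Shortest is Option A, total 68.

Option A: 17 + 7 + 8 + 12 + 11 + 13 = 68
Option B: 14 + 12 + 15 + 7 + 9 + 13 = 70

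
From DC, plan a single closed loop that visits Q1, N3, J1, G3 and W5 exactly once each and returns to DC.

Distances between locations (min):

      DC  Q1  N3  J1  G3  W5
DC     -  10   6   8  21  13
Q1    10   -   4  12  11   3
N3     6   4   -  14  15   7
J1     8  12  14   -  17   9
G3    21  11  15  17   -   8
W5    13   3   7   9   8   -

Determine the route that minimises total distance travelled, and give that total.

There are 60 distinct closed tours to check (reversals are equivalent).
DC-Q1-N3-J1-G3-W5-DC: 10+4+14+17+8+13 = 66
DC-Q1-N3-J1-W5-G3-DC: 10+4+14+9+8+21 = 66
DC-Q1-N3-G3-J1-W5-DC: 10+4+15+17+9+13 = 68
DC-Q1-N3-G3-W5-J1-DC: 10+4+15+8+9+8 = 54
DC-Q1-N3-W5-J1-G3-DC: 10+4+7+9+17+21 = 68
DC-Q1-N3-W5-G3-J1-DC: 10+4+7+8+17+8 = 54
DC-Q1-J1-N3-G3-W5-DC: 10+12+14+15+8+13 = 72
DC-Q1-J1-N3-W5-G3-DC: 10+12+14+7+8+21 = 72
DC-Q1-J1-G3-N3-W5-DC: 10+12+17+15+7+13 = 74
DC-Q1-J1-G3-W5-N3-DC: 10+12+17+8+7+6 = 60
DC-Q1-J1-W5-N3-G3-DC: 10+12+9+7+15+21 = 74
DC-Q1-J1-W5-G3-N3-DC: 10+12+9+8+15+6 = 60
DC-Q1-G3-N3-J1-W5-DC: 10+11+15+14+9+13 = 72
DC-Q1-G3-N3-W5-J1-DC: 10+11+15+7+9+8 = 60
… (46 more)
DC-N3-Q1-G3-W5-J1-DC: 6+4+11+8+9+8 = 46  ← best
The minimum is 46.
One optimal route: DC → N3 → Q1 → G3 → W5 → J1 → DC (or its reverse).

46 min — the shortest possible round trip.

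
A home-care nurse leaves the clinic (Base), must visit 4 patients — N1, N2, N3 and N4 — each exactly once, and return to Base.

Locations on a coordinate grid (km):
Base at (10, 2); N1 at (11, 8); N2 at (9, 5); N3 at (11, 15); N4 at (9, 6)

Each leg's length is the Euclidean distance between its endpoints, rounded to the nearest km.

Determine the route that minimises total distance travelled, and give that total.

There are 12 distinct closed tours to check (reversals are equivalent).
Base→N1→N2→N3→N4→Base: 6+4+10+9+4 = 33
Base→N1→N2→N4→N3→Base: 6+4+1+9+13 = 33
Base→N1→N3→N2→N4→Base: 6+7+10+1+4 = 28
Base→N1→N3→N4→N2→Base: 6+7+9+1+3 = 26
Base→N1→N4→N2→N3→Base: 6+3+1+10+13 = 33
Base→N1→N4→N3→N2→Base: 6+3+9+10+3 = 31
Base→N2→N1→N3→N4→Base: 3+4+7+9+4 = 27
Base→N2→N1→N4→N3→Base: 3+4+3+9+13 = 32
Base→N2→N3→N1→N4→Base: 3+10+7+3+4 = 27
Base→N2→N4→N1→N3→Base: 3+1+3+7+13 = 27
Base→N3→N1→N2→N4→Base: 13+7+4+1+4 = 29
Base→N3→N2→N1→N4→Base: 13+10+4+3+4 = 34
The minimum is 26.
One optimal route: Base → N1 → N3 → N4 → N2 → Base (or its reverse).

26 km — the shortest possible round trip.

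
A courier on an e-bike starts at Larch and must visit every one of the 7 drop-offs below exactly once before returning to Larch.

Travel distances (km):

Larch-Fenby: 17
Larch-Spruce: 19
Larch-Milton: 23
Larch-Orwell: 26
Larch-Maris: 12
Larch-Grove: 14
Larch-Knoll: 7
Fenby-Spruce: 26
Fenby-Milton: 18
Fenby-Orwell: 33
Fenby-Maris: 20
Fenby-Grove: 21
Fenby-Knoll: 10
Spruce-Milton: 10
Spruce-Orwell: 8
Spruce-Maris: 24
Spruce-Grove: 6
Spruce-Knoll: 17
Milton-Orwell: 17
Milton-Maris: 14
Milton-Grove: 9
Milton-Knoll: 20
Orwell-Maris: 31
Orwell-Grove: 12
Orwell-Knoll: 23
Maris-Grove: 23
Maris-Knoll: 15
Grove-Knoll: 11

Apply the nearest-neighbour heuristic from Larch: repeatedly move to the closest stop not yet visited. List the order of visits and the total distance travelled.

From Larch: distances to unvisited — Knoll=7, Maris=12, Grove=14, Fenby=17, Spruce=19, Milton=23, Orwell=26. Nearest is Knoll (7).
From Knoll: distances to unvisited — Fenby=10, Grove=11, Maris=15, Spruce=17, Milton=20, Orwell=23. Nearest is Fenby (10).
From Fenby: distances to unvisited — Milton=18, Maris=20, Grove=21, Spruce=26, Orwell=33. Nearest is Milton (18).
From Milton: distances to unvisited — Grove=9, Spruce=10, Maris=14, Orwell=17. Nearest is Grove (9).
From Grove: distances to unvisited — Spruce=6, Orwell=12, Maris=23. Nearest is Spruce (6).
From Spruce: distances to unvisited — Orwell=8, Maris=24. Nearest is Orwell (8).
From Orwell: distances to unvisited — Maris=31. Nearest is Maris (31).
Return Maris→Larch: 12.
Total = 7 + 10 + 18 + 9 + 6 + 8 + 31 + 12 = 101.

101 km along Larch → Knoll → Fenby → Milton → Grove → Spruce → Orwell → Maris → Larch.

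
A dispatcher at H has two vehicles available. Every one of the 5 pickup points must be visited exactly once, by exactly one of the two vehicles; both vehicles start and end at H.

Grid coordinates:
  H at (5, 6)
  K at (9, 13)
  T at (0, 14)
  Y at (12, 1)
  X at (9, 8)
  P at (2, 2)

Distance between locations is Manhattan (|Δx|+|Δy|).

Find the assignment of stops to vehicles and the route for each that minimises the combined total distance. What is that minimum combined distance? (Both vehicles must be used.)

Try each way of splitting the stops between the two vehicles (each non-empty) and, for each split, find the best tour for each vehicle:
  {K} + {T, Y, X, P}: 22 + 54 = 76
  {T} + {K, Y, X, P}: 26 + 44 = 70
  {K, T} + {Y, X, P}: 34 + 34 = 68
  {Y} + {K, T, X, P}: 24 + 42 = 66
  {K, Y} + {T, X, P}: 38 + 42 = 80
  {T, Y} + {K, X, P}: 50 + 36 = 86
  … (15 splits in total)
  {K, T, X} + {Y, P}: 34 + 30 = 64  ← best
Best: vehicle 1 H → T → K → X → H = 34; vehicle 2 H → Y → P → H = 30; combined 64.

Minimum combined distance: 64.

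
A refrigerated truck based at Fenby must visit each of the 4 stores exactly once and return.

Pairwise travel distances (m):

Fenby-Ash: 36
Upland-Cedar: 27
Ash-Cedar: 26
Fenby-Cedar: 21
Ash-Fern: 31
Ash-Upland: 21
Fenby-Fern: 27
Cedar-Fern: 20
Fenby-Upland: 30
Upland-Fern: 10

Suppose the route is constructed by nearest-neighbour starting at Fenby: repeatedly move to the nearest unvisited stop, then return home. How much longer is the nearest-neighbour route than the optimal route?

Fenby: Cedar=21, Fern=27, Upland=30, Ash=36 ⇒ Cedar
Cedar: Fern=20, Ash=26, Upland=27 ⇒ Fern
Fern: Upland=10, Ash=31 ⇒ Upland
Upland: Ash=21 ⇒ Ash
NN route Fenby → Cedar → Fern → Upland → Ash → Fenby costs 108.
Optimal: Fenby → Cedar → Ash → Upland → Fern → Fenby costs 105 (by enumerating all 12 distinct tours).
Excess = 108 − 105 = 3.

Excess over optimum: 3 m.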